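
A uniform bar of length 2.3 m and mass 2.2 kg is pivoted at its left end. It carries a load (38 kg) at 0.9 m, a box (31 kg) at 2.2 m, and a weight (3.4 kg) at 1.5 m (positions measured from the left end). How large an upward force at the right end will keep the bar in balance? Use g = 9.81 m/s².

F ≈ 469 N

About the left end:
Beam weight: 2.2 × 9.81 = 21.58 N down at 1.15 m → arm 1.15 m, τ = 21.58 × 1.15 = 24.82 N·m clockwise.
Load: 38 × 9.81 = 372.8 N down at 0.9 m → arm 0.9 m, τ = 372.8 × 0.9 = 335.5 N·m clockwise.
Box: 31 × 9.81 = 304.1 N down at 2.2 m → arm 2.2 m, τ = 304.1 × 2.2 = 669 N·m clockwise.
Weight: 3.4 × 9.81 = 33.35 N down at 1.5 m → arm 1.5 m, τ = 33.35 × 1.5 = 50.03 N·m clockwise.
Net moment of the loads = 1079 N·m clockwise.
The upward force F acts at the right end, arm 2.3 m, giving F × 2.3 counterclockwise.
Στ = 0 ⇒ F × 2.3 = 1079 ⇒ F = 1079 / 2.3 = 469 N.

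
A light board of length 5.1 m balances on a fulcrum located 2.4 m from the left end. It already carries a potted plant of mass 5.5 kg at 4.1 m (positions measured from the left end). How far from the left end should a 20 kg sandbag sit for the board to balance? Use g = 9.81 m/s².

x ≈ 1.93 m from the left end

Take moments about the fulcrum (at 2.4 m from the left end).
Potted plant: 5.5 × 9.81 = 53.96 N down at 4.1 m → arm 1.7 m, τ = 53.96 × 1.7 = 91.73 N·m clockwise.
Net moment of existing loads = 91.73 N·m clockwise.
The sandbag weighs 20 × 9.81 = 196.2 N and must supply an equal counterclockwise moment, so its lever arm about the fulcrum is 91.73 / 196.2 = 0.468 m.
That puts it at 2.4 − 0.468 = 1.93 m from the left end.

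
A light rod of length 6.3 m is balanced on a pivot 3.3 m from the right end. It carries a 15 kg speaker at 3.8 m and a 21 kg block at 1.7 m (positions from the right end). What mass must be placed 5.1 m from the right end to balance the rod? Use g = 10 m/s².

Taking torques about the pivot (at 3.3 m from the right end):
Speaker: 15 × 10 = 150 N down at 3.8 m → arm 0.5 m, τ = 150 × 0.5 = 75 N·m counterclockwise.
Block: 21 × 10 = 210 N down at 1.7 m → arm 1.6 m, τ = 210 × 1.6 = 336 N·m clockwise.
Net moment of known loads = 261 N·m clockwise.
An unknown mass m at 5.1 m has arm 1.8 m; its moment is m·g·1.8 counterclockwise.
Balancing moments: m × 10 × 1.8 = 261, giving m = 261 / (10 × 1.8) = 14.5 kg.

m ≈ 14.5 kg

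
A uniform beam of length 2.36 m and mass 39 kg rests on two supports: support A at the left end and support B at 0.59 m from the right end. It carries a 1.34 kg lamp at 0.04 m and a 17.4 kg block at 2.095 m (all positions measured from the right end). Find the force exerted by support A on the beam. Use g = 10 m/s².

Take moments about support B.
Beam weight: 39 × 10 = 390 N down at 1.18 m → arm 0.59 m, τ = 390 × 0.59 = 230.1 N·m counterclockwise.
Lamp: 1.34 × 10 = 13.4 N down at 0.04 m → arm 0.55 m, τ = 13.4 × 0.55 = 7.37 N·m clockwise.
Block: 17.4 × 10 = 174 N down at 2.095 m → arm 1.505 m, τ = 174 × 1.505 = 261.9 N·m counterclockwise.
Net load moment about support B = 484.6 N·m counterclockwise.
Reaction R at support A is upward at 2.36 m, arm 1.77 m → moment R × 1.77 clockwise.
Setting net torque to zero: R × 1.77 = 484.6 → R = 274 N.

R_A ≈ 274 N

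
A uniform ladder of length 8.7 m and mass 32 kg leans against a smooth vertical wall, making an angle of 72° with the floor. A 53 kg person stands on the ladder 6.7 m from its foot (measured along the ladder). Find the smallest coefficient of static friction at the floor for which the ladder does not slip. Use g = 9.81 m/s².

About the foot of the ladder:
Ladder weight 32×9.81 = 313.9 N acts at 4.35 m along the ladder; its horizontal arm is 4.35·cos72° = 1.344 m → τ = 421.9 N·m clockwise.
Person: 53×9.81 = 519.9 N at 6.7 m → arm 2.07 m → τ = 1076 N·m clockwise.
Wall normal N acts horizontally at the top; its moment arm is the height L sinθ = 8.7·sin72° = 8.274 m, counterclockwise.
Setting net torque to zero: N × 8.274 = 1498 → N = 181 N.
ΣFx = 0 ⇒ f = N_wall = 181 N. ΣFy = 0 ⇒ N_floor = 833.8 N.
μ_min = f / N_floor = 181 / 833.8 = 0.217.

μ_min ≈ 0.217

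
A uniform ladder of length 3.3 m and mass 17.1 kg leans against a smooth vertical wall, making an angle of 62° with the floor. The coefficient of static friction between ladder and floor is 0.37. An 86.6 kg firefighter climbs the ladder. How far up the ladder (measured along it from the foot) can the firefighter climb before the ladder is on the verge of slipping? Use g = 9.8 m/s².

Choose the foot of the ladder as the axis so the floor normal and friction both act there and drop out.
Ladder weight 17.1×9.8 = 167.6 N acts at 1.65 m along the ladder; its horizontal arm is 1.65·cos62° = 0.7746 m → τ = 129.8 N·m clockwise.
Firefighter weight 86.6×9.8 = 848.7 N at distance d → arm d·cos62° → τ = 848.7·d·0.4695 clockwise.
Wall normal N at the top has arm L sinθ = 2.914 m counterclockwise, so Στ = 0 gives N·2.914 = 129.8 + 398.5·d.
ΣFy = 0 ⇒ N_floor = 1016 N, so the maximum friction is μ_s·N_floor = 0.37×1016 = 375.9 N. ΣFx = 0 ⇒ N_wall = f, so at the slipping point N = 375.9 N.
Substituting: 375.9×2.914 = 129.8 + 398.5·d ⇒ d = (1095 − 129.8) / 398.5 = 2.42 m.

d ≈ 2.42 m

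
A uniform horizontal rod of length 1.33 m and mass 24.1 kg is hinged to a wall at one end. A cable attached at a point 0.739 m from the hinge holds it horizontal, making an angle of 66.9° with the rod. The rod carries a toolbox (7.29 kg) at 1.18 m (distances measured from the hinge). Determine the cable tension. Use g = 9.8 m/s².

Sum moments about the hinge (the unknown hinge reaction has zero arm there).
Beam weight: 24.1 × 9.8 = 236.2 N down at 0.665 m → arm 0.665 m, τ = 236.2 × 0.665 = 157.1 N·m clockwise.
Toolbox: 7.29 × 9.8 = 71.44 N down at 1.18 m → arm 1.18 m, τ = 71.44 × 1.18 = 84.3 N·m clockwise.
Total clockwise load moment = 241.4 N·m.
The cable tension T acts at 0.739 m; only its component perpendicular to the rod, T sinθ, produces torque. sin 66.9° = 0.9198.
Balancing moments: T × 0.739 × 0.9198 = 241.4, giving T = 241.4 / 0.6797 = 355 N.

T ≈ 355 N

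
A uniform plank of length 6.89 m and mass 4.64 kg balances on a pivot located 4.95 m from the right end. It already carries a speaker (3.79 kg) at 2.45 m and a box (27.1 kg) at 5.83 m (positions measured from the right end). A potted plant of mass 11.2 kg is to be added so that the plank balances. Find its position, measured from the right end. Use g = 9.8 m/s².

Choose the pivot (at 4.95 m from the right end) as the axis so the support reaction has zero arm there.
Beam weight: 4.64 × 9.8 = 45.47 N down at 3.445 m → arm 1.505 m, τ = 45.47 × 1.505 = 68.43 N·m clockwise.
Speaker: 3.79 × 9.8 = 37.14 N down at 2.45 m → arm 2.5 m, τ = 37.14 × 2.5 = 92.85 N·m clockwise.
Box: 27.1 × 9.8 = 265.6 N down at 5.83 m → arm 0.88 m, τ = 265.6 × 0.88 = 233.7 N·m counterclockwise.
Net moment of existing loads = 72.42 N·m counterclockwise.
The potted plant weighs 11.2 × 9.8 = 109.8 N and must supply an equal clockwise moment, so its lever arm about the pivot is 72.42 / 109.8 = 0.66 m.
That puts it at 4.95 − 0.66 = 4.29 m from the right end.

x ≈ 4.29 m from the right end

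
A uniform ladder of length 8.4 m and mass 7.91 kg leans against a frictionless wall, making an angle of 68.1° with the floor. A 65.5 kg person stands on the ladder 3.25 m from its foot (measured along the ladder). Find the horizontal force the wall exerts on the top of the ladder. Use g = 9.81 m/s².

N_wall ≈ 116 N

Choose the foot of the ladder as the axis so the floor normal and friction both act there and drop out.
Ladder weight 7.91×9.81 = 77.6 N acts at 4.2 m along the ladder; its horizontal arm is 4.2·cos68.1° = 1.567 m → τ = 121.6 N·m clockwise.
Person: 65.5×9.81 = 642.6 N at 3.25 m → arm 1.212 m → τ = 778.8 N·m clockwise.
Wall normal N acts horizontally at the top; its moment arm is the height L sinθ = 8.4·sin68.1° = 7.794 m, counterclockwise.
Στ = 0 ⇒ N × 7.794 = 900.4 ⇒ N = 116 N.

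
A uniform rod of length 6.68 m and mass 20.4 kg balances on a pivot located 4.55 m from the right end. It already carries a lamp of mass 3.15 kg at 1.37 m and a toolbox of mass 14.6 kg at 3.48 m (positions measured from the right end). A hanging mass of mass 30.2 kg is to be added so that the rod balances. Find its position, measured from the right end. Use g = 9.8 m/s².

x ≈ 6.22 m from the right end

Taking torques about the pivot (at 4.55 m from the right end):
Beam weight: 20.4 × 9.8 = 199.9 N down at 3.34 m → arm 1.21 m, τ = 199.9 × 1.21 = 241.9 N·m clockwise.
Lamp: 3.15 × 9.8 = 30.87 N down at 1.37 m → arm 3.18 m, τ = 30.87 × 3.18 = 98.17 N·m clockwise.
Toolbox: 14.6 × 9.8 = 143.1 N down at 3.48 m → arm 1.07 m, τ = 143.1 × 1.07 = 153.1 N·m clockwise.
Net moment of existing loads = 493.2 N·m clockwise.
The hanging mass weighs 30.2 × 9.8 = 296 N and must supply an equal counterclockwise moment, so its lever arm about the pivot is 493.2 / 296 = 1.67 m.
That puts it at 4.55 + 1.67 = 6.22 m from the right end.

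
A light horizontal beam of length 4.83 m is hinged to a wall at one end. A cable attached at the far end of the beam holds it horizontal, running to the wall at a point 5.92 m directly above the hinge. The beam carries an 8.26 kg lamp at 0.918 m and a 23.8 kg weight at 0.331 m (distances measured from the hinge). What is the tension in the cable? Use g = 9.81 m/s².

Taking torques about the hinge:
Lamp: 8.26 × 9.81 = 81.03 N down at 0.918 m → arm 0.918 m, τ = 81.03 × 0.918 = 74.39 N·m clockwise.
Weight: 23.8 × 9.81 = 233.5 N down at 0.331 m → arm 0.331 m, τ = 233.5 × 0.331 = 77.29 N·m clockwise.
Total clockwise load moment = 151.7 N·m.
The cable tension T acts at 4.83 m; only its component perpendicular to the beam, T sinθ, produces torque. sinθ = h/√(h²+d²) = 5.92/√(5.92²+4.83²) = 0.7748.
Στ = 0 ⇒ T × 4.83 × 0.7748 = 151.7 ⇒ T = 151.7 / 3.742 = 40.5 N.

T ≈ 40.5 N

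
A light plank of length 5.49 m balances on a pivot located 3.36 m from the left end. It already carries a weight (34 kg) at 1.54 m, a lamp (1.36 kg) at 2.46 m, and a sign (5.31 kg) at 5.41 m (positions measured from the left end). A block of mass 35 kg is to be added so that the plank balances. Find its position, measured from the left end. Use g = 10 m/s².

x ≈ 4.85 m from the left end

Taking torques about the pivot (at 3.36 m from the left end):
Weight: 34 × 10 = 340 N down at 1.54 m → arm 1.82 m, τ = 340 × 1.82 = 618.8 N·m counterclockwise.
Lamp: 1.36 × 10 = 13.6 N down at 2.46 m → arm 0.9 m, τ = 13.6 × 0.9 = 12.24 N·m counterclockwise.
Sign: 5.31 × 10 = 53.1 N down at 5.41 m → arm 2.05 m, τ = 53.1 × 2.05 = 108.9 N·m clockwise.
Net moment of existing loads = 522.1 N·m counterclockwise.
The block weighs 35 × 10 = 350 N and must supply an equal clockwise moment, so its lever arm about the pivot is 522.1 / 350 = 1.49 m.
That puts it at 3.36 + 1.49 = 4.85 m from the left end.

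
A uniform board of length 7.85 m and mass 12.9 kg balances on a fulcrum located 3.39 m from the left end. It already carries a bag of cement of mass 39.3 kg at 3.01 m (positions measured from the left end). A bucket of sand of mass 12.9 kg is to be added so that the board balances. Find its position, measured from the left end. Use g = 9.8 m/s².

x ≈ 4.01 m from the left end

Taking torques about the fulcrum (at 3.39 m from the left end):
Beam weight: 12.9 × 9.8 = 126.4 N down at 3.925 m → arm 0.535 m, τ = 126.4 × 0.535 = 67.62 N·m clockwise.
Bag of cement: 39.3 × 9.8 = 385.1 N down at 3.01 m → arm 0.38 m, τ = 385.1 × 0.38 = 146.3 N·m counterclockwise.
Net moment of existing loads = 78.68 N·m counterclockwise.
The bucket of sand weighs 12.9 × 9.8 = 126.4 N and must supply an equal clockwise moment, so its lever arm about the fulcrum is 78.68 / 126.4 = 0.622 m.
That puts it at 3.39 + 0.622 = 4.01 m from the left end.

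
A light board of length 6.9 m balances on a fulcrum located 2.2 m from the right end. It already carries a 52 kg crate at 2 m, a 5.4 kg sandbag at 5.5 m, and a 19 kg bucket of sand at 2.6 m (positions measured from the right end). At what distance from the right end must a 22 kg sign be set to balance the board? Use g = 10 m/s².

Taking torques about the fulcrum (at 2.2 m from the right end):
Crate: 52 × 10 = 520 N down at 2 m → arm 0.2 m, τ = 520 × 0.2 = 104 N·m clockwise.
Sandbag: 5.4 × 10 = 54 N down at 5.5 m → arm 3.3 m, τ = 54 × 3.3 = 178.2 N·m counterclockwise.
Bucket of sand: 19 × 10 = 190 N down at 2.6 m → arm 0.4 m, τ = 190 × 0.4 = 76 N·m counterclockwise.
Net moment of existing loads = 150.2 N·m counterclockwise.
The sign weighs 22 × 10 = 220 N and must supply an equal clockwise moment, so its lever arm about the fulcrum is 150.2 / 220 = 0.683 m.
That puts it at 2.2 − 0.683 = 1.52 m from the right end.

x ≈ 1.52 m from the right end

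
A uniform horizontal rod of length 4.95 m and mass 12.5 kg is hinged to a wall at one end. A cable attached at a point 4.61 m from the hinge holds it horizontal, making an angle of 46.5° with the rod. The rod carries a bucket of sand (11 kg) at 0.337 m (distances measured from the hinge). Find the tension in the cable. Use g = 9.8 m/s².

Take moments about the hinge.
Beam weight: 12.5 × 9.8 = 122.5 N down at 2.475 m → arm 2.475 m, τ = 122.5 × 2.475 = 303.2 N·m clockwise.
Bucket of sand: 11 × 9.8 = 107.8 N down at 0.337 m → arm 0.337 m, τ = 107.8 × 0.337 = 36.33 N·m clockwise.
Total clockwise load moment = 339.5 N·m.
The cable tension T acts at 4.61 m; only its component perpendicular to the rod, T sinθ, produces torque. sin 46.5° = 0.7254.
For rotational equilibrium, T × 4.61 × 0.7254 = 339.5, so T = 339.5 / 3.344 = 102 N.

T ≈ 102 N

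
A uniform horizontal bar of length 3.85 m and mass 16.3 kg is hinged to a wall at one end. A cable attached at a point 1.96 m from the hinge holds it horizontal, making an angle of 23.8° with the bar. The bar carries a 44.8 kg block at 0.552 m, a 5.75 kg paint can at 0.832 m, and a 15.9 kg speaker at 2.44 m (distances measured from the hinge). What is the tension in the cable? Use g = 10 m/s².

T ≈ 1260 N

Sum moments about the hinge (the unknown hinge reaction has zero arm there).
Beam weight: 16.3 × 10 = 163 N down at 1.925 m → arm 1.925 m, τ = 163 × 1.925 = 313.8 N·m clockwise.
Block: 44.8 × 10 = 448 N down at 0.552 m → arm 0.552 m, τ = 448 × 0.552 = 247.3 N·m clockwise.
Paint can: 5.75 × 10 = 57.5 N down at 0.832 m → arm 0.832 m, τ = 57.5 × 0.832 = 47.84 N·m clockwise.
Speaker: 15.9 × 10 = 159 N down at 2.44 m → arm 2.44 m, τ = 159 × 2.44 = 388 N·m clockwise.
Total clockwise load moment = 996.9 N·m.
The cable tension T acts at 1.96 m; only its component perpendicular to the bar, T sinθ, produces torque. sin 23.8° = 0.4035.
Setting net torque to zero: T × 1.96 × 0.4035 = 996.9 → T = 996.9 / 0.7909 = 1260 N.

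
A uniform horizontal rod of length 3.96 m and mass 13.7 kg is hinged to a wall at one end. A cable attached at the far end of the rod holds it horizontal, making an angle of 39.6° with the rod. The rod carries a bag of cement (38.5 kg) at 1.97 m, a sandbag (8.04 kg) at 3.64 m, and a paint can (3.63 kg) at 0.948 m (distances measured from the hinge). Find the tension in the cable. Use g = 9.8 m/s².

T ≈ 527 N

Choose the hinge as the axis so the unknown hinge reaction has zero arm there.
Beam weight: 13.7 × 9.8 = 134.3 N down at 1.98 m → arm 1.98 m, τ = 134.3 × 1.98 = 265.9 N·m clockwise.
Bag of cement: 38.5 × 9.8 = 377.3 N down at 1.97 m → arm 1.97 m, τ = 377.3 × 1.97 = 743.3 N·m clockwise.
Sandbag: 8.04 × 9.8 = 78.79 N down at 3.64 m → arm 3.64 m, τ = 78.79 × 3.64 = 286.8 N·m clockwise.
Paint can: 3.63 × 9.8 = 35.57 N down at 0.948 m → arm 0.948 m, τ = 35.57 × 0.948 = 33.72 N·m clockwise.
Total clockwise load moment = 1330 N·m.
The cable tension T acts at 3.96 m; only its component perpendicular to the rod, T sinθ, produces torque. sin 39.6° = 0.6374.
Στ = 0 ⇒ T × 3.96 × 0.6374 = 1330 ⇒ T = 1330 / 2.524 = 527 N.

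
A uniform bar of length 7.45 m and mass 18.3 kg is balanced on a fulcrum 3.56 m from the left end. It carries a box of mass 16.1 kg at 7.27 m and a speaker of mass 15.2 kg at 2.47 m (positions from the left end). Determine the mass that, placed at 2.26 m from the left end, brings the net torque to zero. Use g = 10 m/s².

About the fulcrum (at 3.56 m from the left end):
Beam weight: 18.3 × 10 = 183 N down at 3.725 m → arm 0.165 m, τ = 183 × 0.165 = 30.2 N·m clockwise.
Box: 16.1 × 10 = 161 N down at 7.27 m → arm 3.71 m, τ = 161 × 3.71 = 597.3 N·m clockwise.
Speaker: 15.2 × 10 = 152 N down at 2.47 m → arm 1.09 m, τ = 152 × 1.09 = 165.7 N·m counterclockwise.
Net moment of known loads = 461.8 N·m clockwise.
An unknown mass m at 2.26 m has arm 1.3 m; its moment is m·g·1.3 counterclockwise.
For rotational equilibrium, m × 10 × 1.3 = 461.8, so m = 461.8 / (10 × 1.3) = 35.5 kg.

m ≈ 35.5 kg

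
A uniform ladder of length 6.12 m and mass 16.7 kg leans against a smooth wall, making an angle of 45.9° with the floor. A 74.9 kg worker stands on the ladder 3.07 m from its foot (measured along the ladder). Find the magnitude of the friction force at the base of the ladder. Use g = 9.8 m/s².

f ≈ 436 N

About the foot of the ladder:
Ladder weight 16.7×9.8 = 163.7 N acts at 3.06 m along the ladder; its horizontal arm is 3.06·cos45.9° = 2.129 m → τ = 348.5 N·m clockwise.
Worker: 74.9×9.8 = 734 N at 3.07 m → arm 2.136 m → τ = 1568 N·m clockwise.
Wall normal N acts horizontally at the top; its moment arm is the height L sinθ = 6.12·sin45.9° = 4.395 m, counterclockwise.
For rotational equilibrium, N × 4.395 = 1916, so N = 436 N.
ΣFx = 0: friction at the foot balances the wall's push, so f = N_wall = 436 N.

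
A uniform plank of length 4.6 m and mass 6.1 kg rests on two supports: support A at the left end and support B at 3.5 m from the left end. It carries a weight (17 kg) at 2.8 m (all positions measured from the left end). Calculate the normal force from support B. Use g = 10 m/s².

About support A:
Beam weight: 6.1 × 10 = 61 N down at 2.3 m → arm 2.3 m, τ = 61 × 2.3 = 140.3 N·m clockwise.
Weight: 17 × 10 = 170 N down at 2.8 m → arm 2.8 m, τ = 170 × 2.8 = 476 N·m clockwise.
Net load moment about support A = 616.3 N·m clockwise.
Reaction R at support B is upward at 3.5 m, arm 3.5 m → moment R × 3.5 counterclockwise.
Στ = 0 ⇒ R × 3.5 = 616.3 ⇒ R = 176 N.

R_B ≈ 176 N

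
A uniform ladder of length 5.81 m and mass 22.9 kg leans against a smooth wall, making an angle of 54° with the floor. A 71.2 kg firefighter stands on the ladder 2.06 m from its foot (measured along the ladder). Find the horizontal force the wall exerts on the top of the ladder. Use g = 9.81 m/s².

Sum moments about the foot of the ladder (the floor normal and friction both act there and drop out).
Ladder weight 22.9×9.81 = 224.6 N acts at 2.905 m along the ladder; its horizontal arm is 2.905·cos54° = 1.708 m → τ = 383.6 N·m clockwise.
Firefighter: 71.2×9.81 = 698.5 N at 2.06 m → arm 1.211 m → τ = 845.9 N·m clockwise.
Wall normal N acts horizontally at the top; its moment arm is the height L sinθ = 5.81·sin54° = 4.7 m, counterclockwise.
Setting net torque to zero: N × 4.7 = 1230 → N = 262 N.

N_wall ≈ 262 N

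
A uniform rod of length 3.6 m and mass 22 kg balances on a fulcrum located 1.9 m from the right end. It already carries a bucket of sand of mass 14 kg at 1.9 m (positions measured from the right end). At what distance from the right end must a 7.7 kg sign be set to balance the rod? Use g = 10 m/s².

Take moments about the fulcrum (at 1.9 m from the right end).
Beam weight: 22 × 10 = 220 N down at 1.8 m → arm 0.1 m, τ = 220 × 0.1 = 22 N·m clockwise.
Bucket of sand: acts at the fulcrum, moment arm 0 → no torque.
Net moment of existing loads = 22 N·m clockwise.
The sign weighs 7.7 × 10 = 77 N and must supply an equal counterclockwise moment, so its lever arm about the fulcrum is 22 / 77 = 0.286 m.
That puts it at 1.9 + 0.286 = 2.19 m from the right end.

x ≈ 2.19 m from the right end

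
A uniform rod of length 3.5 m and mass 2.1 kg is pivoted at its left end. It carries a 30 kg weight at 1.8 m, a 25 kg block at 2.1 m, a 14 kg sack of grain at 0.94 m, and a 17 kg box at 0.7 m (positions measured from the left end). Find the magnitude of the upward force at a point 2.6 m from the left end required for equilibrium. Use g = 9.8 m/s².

Taking torques about the left end:
Beam weight: 2.1 × 9.8 = 20.58 N down at 1.75 m → arm 1.75 m, τ = 20.58 × 1.75 = 36.02 N·m clockwise.
Weight: 30 × 9.8 = 294 N down at 1.8 m → arm 1.8 m, τ = 294 × 1.8 = 529.2 N·m clockwise.
Block: 25 × 9.8 = 245 N down at 2.1 m → arm 2.1 m, τ = 245 × 2.1 = 514.5 N·m clockwise.
Sack of grain: 14 × 9.8 = 137.2 N down at 0.94 m → arm 0.94 m, τ = 137.2 × 0.94 = 129 N·m clockwise.
Box: 17 × 9.8 = 166.6 N down at 0.7 m → arm 0.7 m, τ = 166.6 × 0.7 = 116.6 N·m clockwise.
Net moment of the loads = 1325 N·m clockwise.
The upward force F acts at a point 2.6 m from the left end, arm 2.6 m, giving F × 2.6 counterclockwise.
Στ = 0 ⇒ F × 2.6 = 1325 ⇒ F = 1325 / 2.6 = 510 N.

F ≈ 510 N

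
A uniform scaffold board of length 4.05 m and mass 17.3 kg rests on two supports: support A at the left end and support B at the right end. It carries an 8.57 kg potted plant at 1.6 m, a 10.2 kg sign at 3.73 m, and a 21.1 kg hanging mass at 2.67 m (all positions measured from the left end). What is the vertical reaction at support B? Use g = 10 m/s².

Take moments about support A.
Beam weight: 17.3 × 10 = 173 N down at 2.025 m → arm 2.025 m, τ = 173 × 2.025 = 350.3 N·m clockwise.
Potted plant: 8.57 × 10 = 85.7 N down at 1.6 m → arm 1.6 m, τ = 85.7 × 1.6 = 137.1 N·m clockwise.
Sign: 10.2 × 10 = 102 N down at 3.73 m → arm 3.73 m, τ = 102 × 3.73 = 380.5 N·m clockwise.
Hanging mass: 21.1 × 10 = 211 N down at 2.67 m → arm 2.67 m, τ = 211 × 2.67 = 563.4 N·m clockwise.
Net load moment about support A = 1431 N·m clockwise.
Reaction R at support B is upward at 4.05 m, arm 4.05 m → moment R × 4.05 counterclockwise.
Setting net torque to zero: R × 4.05 = 1431 → R = 353 N.

R_B ≈ 353 N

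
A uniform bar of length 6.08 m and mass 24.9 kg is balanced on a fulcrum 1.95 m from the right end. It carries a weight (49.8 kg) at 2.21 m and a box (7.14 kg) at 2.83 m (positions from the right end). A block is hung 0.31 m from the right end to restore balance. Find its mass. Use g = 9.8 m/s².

m ≈ 28.3 kg

Sum moments about the fulcrum (at 1.95 m from the right end) (the support reaction has zero arm there).
Beam weight: 24.9 × 9.8 = 244 N down at 3.04 m → arm 1.09 m, τ = 244 × 1.09 = 266 N·m counterclockwise.
Weight: 49.8 × 9.8 = 488 N down at 2.21 m → arm 0.26 m, τ = 488 × 0.26 = 126.9 N·m counterclockwise.
Box: 7.14 × 9.8 = 69.97 N down at 2.83 m → arm 0.88 m, τ = 69.97 × 0.88 = 61.57 N·m counterclockwise.
Net moment of known loads = 454.5 N·m counterclockwise.
An unknown mass m at 0.31 m has arm 1.64 m; its moment is m·g·1.64 clockwise.
For rotational equilibrium, m × 9.8 × 1.64 = 454.5, so m = 454.5 / (9.8 × 1.64) = 28.3 kg.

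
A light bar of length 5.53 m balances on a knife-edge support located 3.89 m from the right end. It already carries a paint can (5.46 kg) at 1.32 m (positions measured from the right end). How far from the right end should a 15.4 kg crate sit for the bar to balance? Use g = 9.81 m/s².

x ≈ 4.8 m from the right end

Taking torques about the knife-edge support (at 3.89 m from the right end):
Paint can: 5.46 × 9.81 = 53.56 N down at 1.32 m → arm 2.57 m, τ = 53.56 × 2.57 = 137.6 N·m clockwise.
Net moment of existing loads = 137.6 N·m clockwise.
The crate weighs 15.4 × 9.81 = 151.1 N and must supply an equal counterclockwise moment, so its lever arm about the knife-edge support is 137.6 / 151.1 = 0.911 m.
That puts it at 3.89 + 0.911 = 4.8 m from the right end.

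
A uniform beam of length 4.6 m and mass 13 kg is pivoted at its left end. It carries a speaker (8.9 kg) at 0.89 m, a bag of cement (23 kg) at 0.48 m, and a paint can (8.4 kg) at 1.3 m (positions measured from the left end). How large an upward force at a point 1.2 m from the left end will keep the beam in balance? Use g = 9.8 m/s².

Taking torques about the left end:
Beam weight: 13 × 9.8 = 127.4 N down at 2.3 m → arm 2.3 m, τ = 127.4 × 2.3 = 293 N·m clockwise.
Speaker: 8.9 × 9.8 = 87.22 N down at 0.89 m → arm 0.89 m, τ = 87.22 × 0.89 = 77.63 N·m clockwise.
Bag of cement: 23 × 9.8 = 225.4 N down at 0.48 m → arm 0.48 m, τ = 225.4 × 0.48 = 108.2 N·m clockwise.
Paint can: 8.4 × 9.8 = 82.32 N down at 1.3 m → arm 1.3 m, τ = 82.32 × 1.3 = 107 N·m clockwise.
Net moment of the loads = 585.8 N·m clockwise.
The upward force F acts at a point 1.2 m from the left end, arm 1.2 m, giving F × 1.2 counterclockwise.
For rotational equilibrium, F × 1.2 = 585.8, so F = 585.8 / 1.2 = 488 N.

F ≈ 488 N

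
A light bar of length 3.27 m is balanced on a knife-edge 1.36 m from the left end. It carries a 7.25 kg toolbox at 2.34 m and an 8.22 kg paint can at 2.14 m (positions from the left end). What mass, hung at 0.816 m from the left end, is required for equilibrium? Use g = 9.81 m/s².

About the knife-edge (at 1.36 m from the left end):
Toolbox: 7.25 × 9.81 = 71.12 N down at 2.34 m → arm 0.98 m, τ = 71.12 × 0.98 = 69.7 N·m clockwise.
Paint can: 8.22 × 9.81 = 80.64 N down at 2.14 m → arm 0.78 m, τ = 80.64 × 0.78 = 62.9 N·m clockwise.
Net moment of known loads = 132.6 N·m clockwise.
An unknown mass m at 0.816 m has arm 0.544 m; its moment is m·g·0.544 counterclockwise.
For rotational equilibrium, m × 9.81 × 0.544 = 132.6, so m = 132.6 / (9.81 × 0.544) = 24.8 kg.

m ≈ 24.8 kg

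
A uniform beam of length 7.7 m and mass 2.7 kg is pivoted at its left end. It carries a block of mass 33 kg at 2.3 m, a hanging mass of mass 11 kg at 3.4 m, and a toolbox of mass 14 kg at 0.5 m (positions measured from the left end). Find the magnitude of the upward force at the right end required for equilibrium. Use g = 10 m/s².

F ≈ 170 N

Sum moments about the left end (the unknown pivot reaction has zero arm there).
Beam weight: 2.7 × 10 = 27 N down at 3.85 m → arm 3.85 m, τ = 27 × 3.85 = 104 N·m clockwise.
Block: 33 × 10 = 330 N down at 2.3 m → arm 2.3 m, τ = 330 × 2.3 = 759 N·m clockwise.
Hanging mass: 11 × 10 = 110 N down at 3.4 m → arm 3.4 m, τ = 110 × 3.4 = 374 N·m clockwise.
Toolbox: 14 × 10 = 140 N down at 0.5 m → arm 0.5 m, τ = 140 × 0.5 = 70 N·m clockwise.
Net moment of the loads = 1307 N·m clockwise.
The upward force F acts at the right end, arm 7.7 m, giving F × 7.7 counterclockwise.
For rotational equilibrium, F × 7.7 = 1307, so F = 1307 / 7.7 = 170 N.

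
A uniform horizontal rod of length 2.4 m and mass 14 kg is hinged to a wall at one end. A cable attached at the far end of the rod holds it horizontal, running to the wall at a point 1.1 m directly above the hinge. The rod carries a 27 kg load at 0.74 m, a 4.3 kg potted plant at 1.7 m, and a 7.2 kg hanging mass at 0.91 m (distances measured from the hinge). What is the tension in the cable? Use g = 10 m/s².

T ≈ 506 N

Choose the hinge as the axis so the unknown hinge reaction has zero arm there.
Beam weight: 14 × 10 = 140 N down at 1.2 m → arm 1.2 m, τ = 140 × 1.2 = 168 N·m clockwise.
Load: 27 × 10 = 270 N down at 0.74 m → arm 0.74 m, τ = 270 × 0.74 = 199.8 N·m clockwise.
Potted plant: 4.3 × 10 = 43 N down at 1.7 m → arm 1.7 m, τ = 43 × 1.7 = 73.1 N·m clockwise.
Hanging mass: 7.2 × 10 = 72 N down at 0.91 m → arm 0.91 m, τ = 72 × 0.91 = 65.52 N·m clockwise.
Total clockwise load moment = 506.4 N·m.
The cable tension T acts at 2.4 m; only its component perpendicular to the rod, T sinθ, produces torque. sinθ = h/√(h²+d²) = 1.1/√(1.1²+2.4²) = 0.4167.
Setting net torque to zero: T × 2.4 × 0.4167 = 506.4 → T = 506.4 / 1 = 506 N.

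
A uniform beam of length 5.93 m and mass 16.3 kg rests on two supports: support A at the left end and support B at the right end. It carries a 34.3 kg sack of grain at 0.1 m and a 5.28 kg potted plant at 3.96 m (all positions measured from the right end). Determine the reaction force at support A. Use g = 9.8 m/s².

About support B:
Beam weight: 16.3 × 9.8 = 159.7 N down at 2.965 m → arm 2.965 m, τ = 159.7 × 2.965 = 473.5 N·m counterclockwise.
Sack of grain: 34.3 × 9.8 = 336.1 N down at 0.1 m → arm 0.1 m, τ = 336.1 × 0.1 = 33.61 N·m counterclockwise.
Potted plant: 5.28 × 9.8 = 51.74 N down at 3.96 m → arm 3.96 m, τ = 51.74 × 3.96 = 204.9 N·m counterclockwise.
Net load moment about support B = 712 N·m counterclockwise.
Reaction R at support A is upward at 5.93 m, arm 5.93 m → moment R × 5.93 clockwise.
For rotational equilibrium, R × 5.93 = 712, so R = 120 N.

R_A ≈ 120 N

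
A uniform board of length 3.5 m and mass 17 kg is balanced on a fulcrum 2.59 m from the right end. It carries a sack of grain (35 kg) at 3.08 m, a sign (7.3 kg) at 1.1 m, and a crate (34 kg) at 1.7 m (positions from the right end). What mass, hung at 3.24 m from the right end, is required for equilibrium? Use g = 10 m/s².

Choose the fulcrum (at 2.59 m from the right end) as the axis so the support reaction has zero arm there.
Beam weight: 17 × 10 = 170 N down at 1.75 m → arm 0.84 m, τ = 170 × 0.84 = 142.8 N·m clockwise.
Sack of grain: 35 × 10 = 350 N down at 3.08 m → arm 0.49 m, τ = 350 × 0.49 = 171.5 N·m counterclockwise.
Sign: 7.3 × 10 = 73 N down at 1.1 m → arm 1.49 m, τ = 73 × 1.49 = 108.8 N·m clockwise.
Crate: 34 × 10 = 340 N down at 1.7 m → arm 0.89 m, τ = 340 × 0.89 = 302.6 N·m clockwise.
Net moment of known loads = 382.7 N·m clockwise.
An unknown mass m at 3.24 m has arm 0.65 m; its moment is m·g·0.65 counterclockwise.
For rotational equilibrium, m × 10 × 0.65 = 382.7, so m = 382.7 / (10 × 0.65) = 58.9 kg.

m ≈ 58.9 kg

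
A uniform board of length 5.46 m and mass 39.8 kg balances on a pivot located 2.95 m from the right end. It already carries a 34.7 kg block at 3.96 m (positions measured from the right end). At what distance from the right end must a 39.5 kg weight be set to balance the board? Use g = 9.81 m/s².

About the pivot (at 2.95 m from the right end):
Beam weight: 39.8 × 9.81 = 390.4 N down at 2.73 m → arm 0.22 m, τ = 390.4 × 0.22 = 85.89 N·m clockwise.
Block: 34.7 × 9.81 = 340.4 N down at 3.96 m → arm 1.01 m, τ = 340.4 × 1.01 = 343.8 N·m counterclockwise.
Net moment of existing loads = 257.9 N·m counterclockwise.
The weight weighs 39.5 × 9.81 = 387.5 N and must supply an equal clockwise moment, so its lever arm about the pivot is 257.9 / 387.5 = 0.666 m.
That puts it at 2.95 − 0.666 = 2.28 m from the right end.

x ≈ 2.28 m from the right end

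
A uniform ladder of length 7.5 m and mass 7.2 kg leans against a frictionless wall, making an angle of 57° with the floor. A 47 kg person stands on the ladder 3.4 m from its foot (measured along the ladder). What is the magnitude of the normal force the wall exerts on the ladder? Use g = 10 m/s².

N_wall ≈ 162 N

Take moments about the foot of the ladder.
Ladder weight 7.2×10 = 72 N acts at 3.75 m along the ladder; its horizontal arm is 3.75·cos57° = 2.042 m → τ = 147 N·m clockwise.
Person: 47×10 = 470 N at 3.4 m → arm 1.852 m → τ = 870.4 N·m clockwise.
Wall normal N acts horizontally at the top; its moment arm is the height L sinθ = 7.5·sin57° = 6.29 m, counterclockwise.
Setting net torque to zero: N × 6.29 = 1017 → N = 162 N.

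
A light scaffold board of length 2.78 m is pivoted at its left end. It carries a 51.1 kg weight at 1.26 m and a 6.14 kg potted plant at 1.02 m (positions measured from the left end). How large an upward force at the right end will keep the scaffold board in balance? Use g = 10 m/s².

F ≈ 254 N

Take moments about the left end.
Weight: 51.1 × 10 = 511 N down at 1.26 m → arm 1.26 m, τ = 511 × 1.26 = 643.9 N·m clockwise.
Potted plant: 6.14 × 10 = 61.4 N down at 1.02 m → arm 1.02 m, τ = 61.4 × 1.02 = 62.63 N·m clockwise.
Net moment of the loads = 706.5 N·m clockwise.
The upward force F acts at the right end, arm 2.78 m, giving F × 2.78 counterclockwise.
Στ = 0 ⇒ F × 2.78 = 706.5 ⇒ F = 706.5 / 2.78 = 254 N.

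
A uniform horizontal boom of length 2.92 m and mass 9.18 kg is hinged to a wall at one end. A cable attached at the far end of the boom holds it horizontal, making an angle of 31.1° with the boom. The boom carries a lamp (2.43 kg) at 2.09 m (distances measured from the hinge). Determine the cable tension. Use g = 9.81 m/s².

T ≈ 120 N

Take moments about the hinge.
Beam weight: 9.18 × 9.81 = 90.06 N down at 1.46 m → arm 1.46 m, τ = 90.06 × 1.46 = 131.5 N·m clockwise.
Lamp: 2.43 × 9.81 = 23.84 N down at 2.09 m → arm 2.09 m, τ = 23.84 × 2.09 = 49.83 N·m clockwise.
Total clockwise load moment = 181.3 N·m.
The cable tension T acts at 2.92 m; only its component perpendicular to the boom, T sinθ, produces torque. sin 31.1° = 0.5165.
For rotational equilibrium, T × 2.92 × 0.5165 = 181.3, so T = 181.3 / 1.508 = 120 N.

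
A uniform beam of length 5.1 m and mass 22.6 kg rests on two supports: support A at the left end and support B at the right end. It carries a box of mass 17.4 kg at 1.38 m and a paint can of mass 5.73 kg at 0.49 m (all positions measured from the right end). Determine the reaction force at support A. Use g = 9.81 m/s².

About support B:
Beam weight: 22.6 × 9.81 = 221.7 N down at 2.55 m → arm 2.55 m, τ = 221.7 × 2.55 = 565.3 N·m counterclockwise.
Box: 17.4 × 9.81 = 170.7 N down at 1.38 m → arm 1.38 m, τ = 170.7 × 1.38 = 235.6 N·m counterclockwise.
Paint can: 5.73 × 9.81 = 56.21 N down at 0.49 m → arm 0.49 m, τ = 56.21 × 0.49 = 27.54 N·m counterclockwise.
Net load moment about support B = 828.4 N·m counterclockwise.
Reaction R at support A is upward at 5.1 m, arm 5.1 m → moment R × 5.1 clockwise.
Στ = 0 ⇒ R × 5.1 = 828.4 ⇒ R = 162 N.

R_A ≈ 162 N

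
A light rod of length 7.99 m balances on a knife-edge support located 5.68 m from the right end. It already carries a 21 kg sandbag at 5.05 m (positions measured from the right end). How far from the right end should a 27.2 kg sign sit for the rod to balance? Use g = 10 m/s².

Sum moments about the knife-edge support (at 5.68 m from the right end) (the support reaction has zero arm there).
Sandbag: 21 × 10 = 210 N down at 5.05 m → arm 0.63 m, τ = 210 × 0.63 = 132.3 N·m clockwise.
Net moment of existing loads = 132.3 N·m clockwise.
The sign weighs 27.2 × 10 = 272 N and must supply an equal counterclockwise moment, so its lever arm about the knife-edge support is 132.3 / 272 = 0.486 m.
That puts it at 5.68 + 0.486 = 6.17 m from the right end.

x ≈ 6.17 m from the right end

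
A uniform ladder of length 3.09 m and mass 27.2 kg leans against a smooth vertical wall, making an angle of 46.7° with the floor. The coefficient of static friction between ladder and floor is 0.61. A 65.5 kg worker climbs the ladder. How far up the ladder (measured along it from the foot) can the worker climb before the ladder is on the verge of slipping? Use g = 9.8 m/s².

d ≈ 2.19 m

Choose the foot of the ladder as the axis so the floor normal and friction both act there and drop out.
Ladder weight 27.2×9.8 = 266.6 N acts at 1.545 m along the ladder; its horizontal arm is 1.545·cos46.7° = 1.06 m → τ = 282.6 N·m clockwise.
Worker weight 65.5×9.8 = 641.9 N at distance d → arm d·cos46.7° → τ = 641.9·d·0.6858 clockwise.
Wall normal N at the top has arm L sinθ = 2.249 m counterclockwise, so Στ = 0 gives N·2.249 = 282.6 + 440.2·d.
ΣFy = 0 ⇒ N_floor = 908.5 N, so the maximum friction is μ_s·N_floor = 0.61×908.5 = 554.2 N. ΣFx = 0 ⇒ N_wall = f, so at the slipping point N = 554.2 N.
Substituting: 554.2×2.249 = 282.6 + 440.2·d ⇒ d = (1246 − 282.6) / 440.2 = 2.19 m.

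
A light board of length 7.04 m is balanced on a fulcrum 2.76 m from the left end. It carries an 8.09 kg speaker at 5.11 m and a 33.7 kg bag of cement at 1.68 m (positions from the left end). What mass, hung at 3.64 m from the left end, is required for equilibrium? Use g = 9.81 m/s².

m ≈ 19.8 kg

Sum moments about the fulcrum (at 2.76 m from the left end) (the support reaction has zero arm there).
Speaker: 8.09 × 9.81 = 79.36 N down at 5.11 m → arm 2.35 m, τ = 79.36 × 2.35 = 186.5 N·m clockwise.
Bag of cement: 33.7 × 9.81 = 330.6 N down at 1.68 m → arm 1.08 m, τ = 330.6 × 1.08 = 357 N·m counterclockwise.
Net moment of known loads = 170.5 N·m counterclockwise.
An unknown mass m at 3.64 m has arm 0.88 m; its moment is m·g·0.88 clockwise.
Setting net torque to zero: m × 9.81 × 0.88 = 170.5 → m = 170.5 / (9.81 × 0.88) = 19.8 kg.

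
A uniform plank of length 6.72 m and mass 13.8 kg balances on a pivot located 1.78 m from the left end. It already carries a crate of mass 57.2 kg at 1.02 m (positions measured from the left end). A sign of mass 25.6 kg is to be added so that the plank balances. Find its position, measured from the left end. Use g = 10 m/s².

x ≈ 2.63 m from the left end

Sum moments about the pivot (at 1.78 m from the left end) (the support reaction has zero arm there).
Beam weight: 13.8 × 10 = 138 N down at 3.36 m → arm 1.58 m, τ = 138 × 1.58 = 218 N·m clockwise.
Crate: 57.2 × 10 = 572 N down at 1.02 m → arm 0.76 m, τ = 572 × 0.76 = 434.7 N·m counterclockwise.
Net moment of existing loads = 216.7 N·m counterclockwise.
The sign weighs 25.6 × 10 = 256 N and must supply an equal clockwise moment, so its lever arm about the pivot is 216.7 / 256 = 0.846 m.
That puts it at 1.78 + 0.846 = 2.63 m from the left end.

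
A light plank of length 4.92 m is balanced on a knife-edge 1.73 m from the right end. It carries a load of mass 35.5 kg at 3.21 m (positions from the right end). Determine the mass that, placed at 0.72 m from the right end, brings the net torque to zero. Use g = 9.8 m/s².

m ≈ 52 kg

Taking torques about the knife-edge (at 1.73 m from the right end):
Load: 35.5 × 9.8 = 347.9 N down at 3.21 m → arm 1.48 m, τ = 347.9 × 1.48 = 514.9 N·m counterclockwise.
Net moment of known loads = 514.9 N·m counterclockwise.
An unknown mass m at 0.72 m has arm 1.01 m; its moment is m·g·1.01 clockwise.
Στ = 0 ⇒ m × 9.8 × 1.01 = 514.9 ⇒ m = 514.9 / (9.8 × 1.01) = 52 kg.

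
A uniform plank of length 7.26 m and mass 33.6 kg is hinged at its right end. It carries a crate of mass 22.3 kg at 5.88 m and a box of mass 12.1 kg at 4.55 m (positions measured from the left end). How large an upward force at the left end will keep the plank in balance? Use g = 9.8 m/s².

About the right end:
Beam weight: 33.6 × 9.8 = 329.3 N down at 3.63 m → arm 3.63 m, τ = 329.3 × 3.63 = 1195 N·m counterclockwise.
Crate: 22.3 × 9.8 = 218.5 N down at 5.88 m → arm 1.38 m, τ = 218.5 × 1.38 = 301.5 N·m counterclockwise.
Box: 12.1 × 9.8 = 118.6 N down at 4.55 m → arm 2.71 m, τ = 118.6 × 2.71 = 321.4 N·m counterclockwise.
Net moment of the loads = 1818 N·m counterclockwise.
The upward force F acts at the left end, arm 7.26 m, giving F × 7.26 clockwise.
For rotational equilibrium, F × 7.26 = 1818, so F = 1818 / 7.26 = 250 N.

F ≈ 250 N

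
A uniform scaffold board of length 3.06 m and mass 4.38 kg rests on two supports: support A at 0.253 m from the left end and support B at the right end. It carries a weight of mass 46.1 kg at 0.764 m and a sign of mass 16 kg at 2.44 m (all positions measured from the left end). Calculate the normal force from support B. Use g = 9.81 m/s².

Sum moments about support A (its reaction then has zero moment arm).
Beam weight: 4.38 × 9.81 = 42.97 N down at 1.53 m → arm 1.277 m, τ = 42.97 × 1.277 = 54.87 N·m clockwise.
Weight: 46.1 × 9.81 = 452.2 N down at 0.764 m → arm 0.511 m, τ = 452.2 × 0.511 = 231.1 N·m clockwise.
Sign: 16 × 9.81 = 157 N down at 2.44 m → arm 2.187 m, τ = 157 × 2.187 = 343.4 N·m clockwise.
Net load moment about support A = 629.4 N·m clockwise.
Reaction R at support B is upward at 3.06 m, arm 2.807 m → moment R × 2.807 counterclockwise.
Στ = 0 ⇒ R × 2.807 = 629.4 ⇒ R = 224 N.

R_B ≈ 224 N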